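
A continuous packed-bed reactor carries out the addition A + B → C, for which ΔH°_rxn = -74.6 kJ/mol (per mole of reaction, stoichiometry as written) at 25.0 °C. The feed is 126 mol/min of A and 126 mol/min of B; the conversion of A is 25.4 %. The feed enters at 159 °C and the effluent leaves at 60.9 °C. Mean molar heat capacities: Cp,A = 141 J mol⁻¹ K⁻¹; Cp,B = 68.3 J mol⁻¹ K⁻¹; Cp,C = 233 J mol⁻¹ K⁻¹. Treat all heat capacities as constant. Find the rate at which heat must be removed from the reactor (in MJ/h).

Q_out = 297 MJ/h

Extent of reaction ξ = 0.254 × 126 = 32.004 mol/min
Reaction term: ξ·ΔH°_rxn = 32.004 × -74.6 = -2387.5 kJ/min
Sensible, feed 159→25 °C: -3533.8 kJ/min
Outlet flows (mol/min): A 93.996, B 93.996, C 32.004
Sensible, products 25→60.9 °C: 973.98 kJ/min
Q = ΔH = -4947.3 kJ/min = -82.456 kW
Heat removed = 296.84 MJ/h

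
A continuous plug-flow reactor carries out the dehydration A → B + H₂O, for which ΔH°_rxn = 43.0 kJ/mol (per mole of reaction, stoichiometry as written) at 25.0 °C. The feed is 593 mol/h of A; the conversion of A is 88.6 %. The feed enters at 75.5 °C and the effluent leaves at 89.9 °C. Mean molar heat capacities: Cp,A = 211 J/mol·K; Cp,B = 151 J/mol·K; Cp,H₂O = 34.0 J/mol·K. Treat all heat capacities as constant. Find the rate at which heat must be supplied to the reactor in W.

Extent of reaction ξ = 0.886 × 593 = 525.4 mol/h
Reaction term: ξ·ΔH°_rxn = 525.4 × 43.0 = 22592 kJ/h
Sensible, feed 75.5→25 °C: -6318.7 kJ/h
Outlet flows (mol/h): A 67.602, B 525.4, H₂O 525.4
Sensible, products 25→89.9 °C: 7233.9 kJ/h
Q = ΔH = 23507 kJ/h = 6.5298 kW
Heat supplied = 6529.8 W

Q_in = 6530 W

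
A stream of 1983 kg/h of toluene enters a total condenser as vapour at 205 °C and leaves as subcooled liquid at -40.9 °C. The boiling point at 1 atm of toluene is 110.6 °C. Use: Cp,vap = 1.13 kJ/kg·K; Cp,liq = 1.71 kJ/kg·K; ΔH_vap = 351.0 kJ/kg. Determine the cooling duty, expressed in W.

vapour 205→110.6 °C: -106.67 kJ/kg
condensation at 110.6 °C: -351 kJ/kg
liquid 110.6→-40.9 °C: -259.06 kJ/kg
Δh = -106.67 + -351 + -259.06 = -716.74 kJ/kg
Q = ṁ·Δh = 1983 kg/h × -716.74 kJ/kg = -1.4213e+06 kJ/h
|Q| = 394.8 kW = 394800 W

Q_c = 395000 W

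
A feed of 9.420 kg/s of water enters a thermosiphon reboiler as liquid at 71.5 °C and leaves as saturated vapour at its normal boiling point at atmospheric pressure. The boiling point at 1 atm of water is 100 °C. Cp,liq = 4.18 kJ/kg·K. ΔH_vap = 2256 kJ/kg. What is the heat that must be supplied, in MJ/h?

liquid 71.5→100 °C: 119.13 kJ/kg
vaporisation at 100 °C: 2256 kJ/kg
Δh = 119.13 + 2256 = 2375.1 kJ/kg
Q = ṁ·Δh = 9.420 kg/s × 2375.1 kJ/kg = 22374 kJ/s
|Q| = 22374 kW = 80545 MJ/h

Q = 80500 MJ/h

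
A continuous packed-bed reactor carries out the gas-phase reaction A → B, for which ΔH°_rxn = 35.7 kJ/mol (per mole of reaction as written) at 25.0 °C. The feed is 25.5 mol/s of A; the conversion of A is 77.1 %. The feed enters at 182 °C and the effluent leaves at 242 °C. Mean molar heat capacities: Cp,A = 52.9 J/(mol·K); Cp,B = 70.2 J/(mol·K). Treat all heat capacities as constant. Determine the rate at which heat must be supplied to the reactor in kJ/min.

Extent of reaction ξ = 0.771 × 25.5 = 19.66 mol/s
Reaction term: ξ·ΔH°_rxn = 19.66 × 35.7 = 701.88 kJ/s
Sensible, feed 182→25 °C: -211.79 kJ/s
Outlet flows (mol/s): A 5.8395, B 19.66
Sensible, products 25→242 °C: 366.53 kJ/s
Q = ΔH = 856.62 kJ/s = 856.62 kW
Heat supplied = 51397 kJ/min

Q_in = 51400 kJ/min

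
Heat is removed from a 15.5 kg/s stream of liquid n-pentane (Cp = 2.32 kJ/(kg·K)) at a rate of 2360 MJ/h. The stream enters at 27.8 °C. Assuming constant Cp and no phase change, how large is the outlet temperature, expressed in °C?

Q = 2360 MJ/h = 655.56 kJ/s
ΔT = Q/(ṁ·Cp) = 655.56/(15.5×2.32) = 18.23 K
T_out = 27.8 − 18.23 = 9.5699 °C

T_out = 9.57 °C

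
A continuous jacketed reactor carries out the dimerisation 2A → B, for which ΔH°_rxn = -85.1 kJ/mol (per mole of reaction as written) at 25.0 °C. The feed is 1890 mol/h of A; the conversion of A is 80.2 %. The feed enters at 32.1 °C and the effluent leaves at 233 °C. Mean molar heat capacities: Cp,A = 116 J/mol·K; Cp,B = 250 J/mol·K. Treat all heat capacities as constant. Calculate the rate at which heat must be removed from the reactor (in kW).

Extent of reaction ξ = 0.802 × 1890 / 2 = 757.89 mol/h
Reaction term: ξ·ΔH°_rxn = 757.89 × -85.1 = -64496 kJ/h
Sensible, feed 32.1→25 °C: -1556.6 kJ/h
Outlet flows (mol/h): A 374.22, B 757.89
Sensible, products 25→233 °C: 48439 kJ/h
Q = ΔH = -17614 kJ/h = -4.8927 kW
Heat removed = 4.8927 kW

Q_out = 4.89 kW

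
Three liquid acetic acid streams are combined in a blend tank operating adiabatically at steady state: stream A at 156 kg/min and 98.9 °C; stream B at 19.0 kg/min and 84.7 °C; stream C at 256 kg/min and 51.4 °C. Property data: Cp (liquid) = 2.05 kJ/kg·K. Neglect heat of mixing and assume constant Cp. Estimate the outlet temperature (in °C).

T_out = 70.1 °C

Adiabatic, steady state ⇒ Σ ṁᵢCp,ᵢ(T_out − Tᵢ) = 0
T_out = Σ ṁᵢCp,ᵢTᵢ / Σ ṁᵢCp,ᵢ
      = 61902 / 883.55 = 70.061 °C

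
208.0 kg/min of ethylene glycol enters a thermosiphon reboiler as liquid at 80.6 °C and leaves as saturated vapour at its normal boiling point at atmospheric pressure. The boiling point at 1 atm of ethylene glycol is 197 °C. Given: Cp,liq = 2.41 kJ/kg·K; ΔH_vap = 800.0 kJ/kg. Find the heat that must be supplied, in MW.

Q = 3.75 MW

liquid 80.6→197 °C: 280.52 kJ/kg
vaporisation at 197 °C: 800 kJ/kg
Δh = 280.52 + 800 = 1080.5 kJ/kg
Q = ṁ·Δh = 208.0 kg/min × 1080.5 kJ/kg = 224750 kJ/min
|Q| = 3745.8 kW = 3.7458 MW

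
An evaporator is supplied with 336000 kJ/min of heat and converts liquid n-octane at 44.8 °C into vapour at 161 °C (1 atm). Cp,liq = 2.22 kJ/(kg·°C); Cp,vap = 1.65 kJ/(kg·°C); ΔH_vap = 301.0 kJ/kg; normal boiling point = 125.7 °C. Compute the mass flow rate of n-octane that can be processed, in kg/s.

ṁ = 10.4 kg/s

Δh = 2.22×(125.7−44.8) + 301.0 + 1.65×(161−125.7) = 538.84 kJ/kg
Q = 336000 kJ/min = 5600 kJ/s = 5600 kJ/s
ṁ = Q/Δh = 5600 / 538.84 = 10.393 kg/s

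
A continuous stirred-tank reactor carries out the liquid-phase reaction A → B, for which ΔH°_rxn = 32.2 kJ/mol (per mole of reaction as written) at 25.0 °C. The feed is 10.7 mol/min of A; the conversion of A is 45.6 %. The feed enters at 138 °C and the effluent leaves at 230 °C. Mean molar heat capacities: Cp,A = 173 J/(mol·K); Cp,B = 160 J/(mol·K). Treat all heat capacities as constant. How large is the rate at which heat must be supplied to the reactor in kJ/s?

Extent of reaction ξ = 0.456 × 10.7 = 4.8792 mol/min
Reaction term: ξ·ΔH°_rxn = 4.8792 × 32.2 = 157.11 kJ/min
Sensible, feed 138→25 °C: -209.17 kJ/min
Outlet flows (mol/min): A 5.8208, B 4.8792
Sensible, products 25→230 °C: 366.47 kJ/min
Q = ΔH = 314.41 kJ/min = 5.2401 kW
Heat supplied = 5.2401 kJ/s

Q_in = 5.24 kJ/s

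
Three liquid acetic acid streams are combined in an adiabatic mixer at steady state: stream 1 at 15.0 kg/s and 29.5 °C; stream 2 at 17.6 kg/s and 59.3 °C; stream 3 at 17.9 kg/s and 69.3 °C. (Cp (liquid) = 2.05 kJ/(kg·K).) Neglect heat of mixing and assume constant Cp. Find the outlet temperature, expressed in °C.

T_out = 54.0 °C

Energy balance with Q = 0: Σ ṁᵢCp,ᵢ(T_out − Tᵢ) = 0
Σ ṁᵢCp,ᵢTᵢ = 15.0×2.05×29.5 + 17.6×2.05×59.3 + 17.9×2.05×69.3 = 5589.6
Σ ṁᵢCp,ᵢ = 15.0×2.05 + 17.6×2.05 + 17.9×2.05 = 103.52
T_out = 5589.6 / 103.52 = 53.993 °C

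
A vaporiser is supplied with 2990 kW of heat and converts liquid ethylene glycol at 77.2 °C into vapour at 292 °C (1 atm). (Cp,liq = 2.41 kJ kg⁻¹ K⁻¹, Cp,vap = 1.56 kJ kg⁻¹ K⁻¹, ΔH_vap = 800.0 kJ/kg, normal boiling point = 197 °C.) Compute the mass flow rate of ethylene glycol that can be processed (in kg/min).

Δh = 2.41×(197−77.2) + 800.0 + 1.56×(292−197) = 1236.9 kJ/kg
Q = 2990 kW = 2990 kJ/s = 179400 kJ/min
ṁ = Q/Δh = 179400 / 1236.9 = 145.04 kg/min

ṁ = 145 kg/min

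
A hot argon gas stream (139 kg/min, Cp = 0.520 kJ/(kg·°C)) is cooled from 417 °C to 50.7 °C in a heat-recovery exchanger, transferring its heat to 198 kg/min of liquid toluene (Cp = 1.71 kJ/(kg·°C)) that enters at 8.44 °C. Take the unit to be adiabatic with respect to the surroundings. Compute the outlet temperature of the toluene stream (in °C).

Heat released by hot stream: Q = 139 × 0.520 × (417 − 50.7) = 26476 kJ/min
Energy balance on cold side (adiabatic exchanger): Q = ṁ_c·Cp_c·(T_c,out − T_c,in)
T_c,out = 8.44 + 26476/(198 × 1.71) = 86.638 °C

T_c,out = 86.6 °C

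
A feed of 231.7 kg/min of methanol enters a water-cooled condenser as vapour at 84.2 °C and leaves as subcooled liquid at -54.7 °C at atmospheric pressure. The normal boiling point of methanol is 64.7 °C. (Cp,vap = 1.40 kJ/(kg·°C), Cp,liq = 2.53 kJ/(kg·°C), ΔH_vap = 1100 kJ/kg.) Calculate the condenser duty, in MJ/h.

vapour 84.2→64.7 °C: -27.3 kJ/kg
condensation at 64.7 °C: -1100 kJ/kg
liquid 64.7→-54.7 °C: -302.08 kJ/kg
Δh = -27.3 + -1100 + -302.08 = -1429.4 kJ/kg
Q = ṁ·Δh = 231.7 kg/min × -1429.4 kJ/kg = -331190 kJ/min
|Q| = 5519.8 kW = 19871 MJ/h

Q_c = 19900 MJ/h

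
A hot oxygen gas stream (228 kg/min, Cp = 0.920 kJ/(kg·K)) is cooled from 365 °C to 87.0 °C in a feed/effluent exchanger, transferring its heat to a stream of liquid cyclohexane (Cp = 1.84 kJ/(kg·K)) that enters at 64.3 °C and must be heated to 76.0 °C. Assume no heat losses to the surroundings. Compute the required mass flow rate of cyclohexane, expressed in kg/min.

ṁ_c = 2710 kg/min

Heat released by hot stream: Q = 228 × 0.920 × (365 − 87.0) = 58313 kJ/min
Energy balance on cold side (adiabatic exchanger): Q = ṁ_c·Cp_c·(T_c,out − T_c,in)
ṁ_c = 58313 / [1.84 × (76.0 − 64.3)] = 2708.7 kg/min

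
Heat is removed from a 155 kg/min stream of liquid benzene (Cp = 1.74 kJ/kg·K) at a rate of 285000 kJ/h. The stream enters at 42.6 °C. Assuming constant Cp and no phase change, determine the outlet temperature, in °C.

Q = 285000 kJ/h = 4750 kJ/min
ΔT = Q/(ṁ·Cp) = 4750/(155×1.74) = 17.612 K
T_out = 42.6 − 17.612 = 24.988 °C

T_out = 25.0 °C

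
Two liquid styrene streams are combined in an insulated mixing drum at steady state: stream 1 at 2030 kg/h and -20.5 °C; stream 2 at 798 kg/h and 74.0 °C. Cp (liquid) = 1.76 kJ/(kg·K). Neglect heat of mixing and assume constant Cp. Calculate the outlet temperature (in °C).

T_out = 6.17 °C

Energy balance with Q = 0: Σ ṁᵢCp,ᵢ(T_out − Tᵢ) = 0
Σ ṁᵢCp,ᵢTᵢ = 2030×1.76×-20.5 + 798×1.76×74.0 = 30689
Σ ṁᵢCp,ᵢ = 2030×1.76 + 798×1.76 = 4977.3
T_out = 30689 / 4977.3 = 6.1658 °C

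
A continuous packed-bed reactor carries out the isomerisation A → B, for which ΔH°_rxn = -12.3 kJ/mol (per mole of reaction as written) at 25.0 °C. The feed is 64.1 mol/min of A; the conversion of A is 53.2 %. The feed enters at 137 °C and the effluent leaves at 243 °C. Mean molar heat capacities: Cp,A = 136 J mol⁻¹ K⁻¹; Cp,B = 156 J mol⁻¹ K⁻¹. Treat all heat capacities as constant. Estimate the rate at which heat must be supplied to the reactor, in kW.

Q_in = 10.9 kW

Extent of reaction ξ = 0.532 × 64.1 = 34.101 mol/min
Reaction term: ξ·ΔH°_rxn = 34.101 × -12.3 = -419.44 kJ/min
Sensible, feed 137→25 °C: -976.37 kJ/min
Outlet flows (mol/min): A 29.999, B 34.101
Sensible, products 25→243 °C: 2049.1 kJ/min
Q = ΔH = 653.3 kJ/min = 10.888 kW
Heat supplied = 10.888 kW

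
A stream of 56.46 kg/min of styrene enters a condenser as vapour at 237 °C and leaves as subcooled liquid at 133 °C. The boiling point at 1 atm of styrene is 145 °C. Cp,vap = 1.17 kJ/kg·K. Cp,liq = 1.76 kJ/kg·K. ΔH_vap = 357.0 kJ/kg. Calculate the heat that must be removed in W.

vapour 237→145 °C: -107.64 kJ/kg
condensation at 145 °C: -357 kJ/kg
liquid 145→133 °C: -21.12 kJ/kg
Δh = -107.64 + -357 + -21.12 = -485.76 kJ/kg
Q = ṁ·Δh = 56.46 kg/min × -485.76 kJ/kg = -27426 kJ/min
|Q| = 457.1 kW = 457100 W

Q_c = 457000 W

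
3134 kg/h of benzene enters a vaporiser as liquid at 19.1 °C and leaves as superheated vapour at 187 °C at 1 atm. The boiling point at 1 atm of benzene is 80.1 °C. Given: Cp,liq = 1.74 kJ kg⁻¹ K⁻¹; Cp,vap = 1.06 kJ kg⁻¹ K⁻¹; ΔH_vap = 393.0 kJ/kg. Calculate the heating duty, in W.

liquid 19.1→80.1 °C: 106.14 kJ/kg
vaporisation at 80.1 °C: 393 kJ/kg
vapour 80.1→187 °C: 113.31 kJ/kg
Δh = 106.14 + 393 + 113.31 = 612.45 kJ/kg
Q = ṁ·Δh = 3134 kg/h × 612.45 kJ/kg = 1.9194e+06 kJ/h
|Q| = 533.18 kW = 533180 W

Q = 533000 W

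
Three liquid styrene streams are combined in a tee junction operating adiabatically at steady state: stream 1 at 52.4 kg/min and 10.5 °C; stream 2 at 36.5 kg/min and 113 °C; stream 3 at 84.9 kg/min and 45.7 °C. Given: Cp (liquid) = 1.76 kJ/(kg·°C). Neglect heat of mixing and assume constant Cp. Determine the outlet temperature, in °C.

T_out = 49.2 °C

Energy balance with Q = 0: Σ ṁᵢCp,ᵢ(T_out − Tᵢ) = 0
Σ ṁᵢCp,ᵢTᵢ = 52.4×1.76×10.5 + 36.5×1.76×113 + 84.9×1.76×45.7 = 15056
Σ ṁᵢCp,ᵢ = 52.4×1.76 + 36.5×1.76 + 84.9×1.76 = 305.89
T_out = 15056 / 305.89 = 49.221 °C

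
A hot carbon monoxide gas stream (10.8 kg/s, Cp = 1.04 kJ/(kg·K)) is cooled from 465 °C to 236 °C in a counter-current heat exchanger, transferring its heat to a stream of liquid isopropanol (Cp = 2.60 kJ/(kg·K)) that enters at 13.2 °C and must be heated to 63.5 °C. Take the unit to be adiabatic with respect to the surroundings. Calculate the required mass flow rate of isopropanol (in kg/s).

Heat released by hot stream: Q = 10.8 × 1.04 × (465 − 236) = 2572.1 kJ/s
Energy balance on cold side (adiabatic exchanger): Q = ṁ_c·Cp_c·(T_c,out − T_c,in)
ṁ_c = 2572.1 / [2.60 × (63.5 − 13.2)] = 19.668 kg/s

ṁ_c = 19.7 kg/s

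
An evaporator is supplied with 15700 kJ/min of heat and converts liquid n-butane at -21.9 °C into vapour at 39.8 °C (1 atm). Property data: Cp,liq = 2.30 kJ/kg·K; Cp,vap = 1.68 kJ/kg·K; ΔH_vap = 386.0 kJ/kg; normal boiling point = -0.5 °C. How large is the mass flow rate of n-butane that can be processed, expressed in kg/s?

Δh = 2.30×(-0.5−-21.9) + 386.0 + 1.68×(39.8−-0.5) = 502.92 kJ/kg
Q = 15700 kJ/min = 261.67 kJ/s = 261.67 kJ/s
ṁ = Q/Δh = 261.67 / 502.92 = 0.52029 kg/s

ṁ = 0.520 kg/s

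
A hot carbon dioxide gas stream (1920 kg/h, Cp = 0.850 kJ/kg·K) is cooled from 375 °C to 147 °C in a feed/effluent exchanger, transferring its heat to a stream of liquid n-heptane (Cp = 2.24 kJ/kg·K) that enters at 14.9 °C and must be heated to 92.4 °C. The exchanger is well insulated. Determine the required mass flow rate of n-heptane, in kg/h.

ṁ_c = 2140 kg/h

Heat released by hot stream: Q = 1920 × 0.850 × (375 − 147) = 372100 kJ/h
Energy balance on cold side (adiabatic exchanger): Q = ṁ_c·Cp_c·(T_c,out − T_c,in)
ṁ_c = 372100 / [2.24 × (92.4 − 14.9)] = 2143.4 kg/h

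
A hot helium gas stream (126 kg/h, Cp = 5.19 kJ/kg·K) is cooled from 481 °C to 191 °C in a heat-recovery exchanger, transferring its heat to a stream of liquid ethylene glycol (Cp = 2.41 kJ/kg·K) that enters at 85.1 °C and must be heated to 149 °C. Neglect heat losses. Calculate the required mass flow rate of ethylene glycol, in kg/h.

Heat released by hot stream: Q = 126 × 5.19 × (481 − 191) = 189640 kJ/h
Energy balance on cold side (adiabatic exchanger): Q = ṁ_c·Cp_c·(T_c,out − T_c,in)
ṁ_c = 189640 / [2.41 × (149 − 85.1)] = 1231.5 kg/h

ṁ_c = 1230 kg/h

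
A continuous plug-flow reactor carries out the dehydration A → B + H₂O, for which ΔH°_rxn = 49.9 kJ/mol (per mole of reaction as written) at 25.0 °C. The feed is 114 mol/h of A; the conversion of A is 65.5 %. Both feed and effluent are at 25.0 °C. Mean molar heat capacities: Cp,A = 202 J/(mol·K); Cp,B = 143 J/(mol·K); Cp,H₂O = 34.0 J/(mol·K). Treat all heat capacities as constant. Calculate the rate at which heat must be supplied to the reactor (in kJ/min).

Extent of reaction ξ = 0.655 × 114 = 74.67 mol/h
Reaction term: ξ·ΔH°_rxn = 74.67 × 49.9 = 3726 kJ/h
Q = ΔH = 3726 kJ/h = 1.035 kW
Heat supplied = 62.101 kJ/min

Q_in = 62.1 kJ/min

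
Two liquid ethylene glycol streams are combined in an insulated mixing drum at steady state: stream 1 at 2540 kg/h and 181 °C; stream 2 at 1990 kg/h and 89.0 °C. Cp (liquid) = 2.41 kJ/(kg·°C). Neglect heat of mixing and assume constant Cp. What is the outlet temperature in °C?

T_out = 141 °C

Adiabatic, steady state ⇒ Σ ṁᵢCp,ᵢ(T_out − Tᵢ) = 0
Σ ṁᵢCp,ᵢTᵢ = 2540×2.41×181 + 1990×2.41×89.0 = 1.5348e+06
Σ ṁᵢCp,ᵢ = 2540×2.41 + 1990×2.41 = 10917
T_out = 1.5348e+06 / 10917 = 140.58 °C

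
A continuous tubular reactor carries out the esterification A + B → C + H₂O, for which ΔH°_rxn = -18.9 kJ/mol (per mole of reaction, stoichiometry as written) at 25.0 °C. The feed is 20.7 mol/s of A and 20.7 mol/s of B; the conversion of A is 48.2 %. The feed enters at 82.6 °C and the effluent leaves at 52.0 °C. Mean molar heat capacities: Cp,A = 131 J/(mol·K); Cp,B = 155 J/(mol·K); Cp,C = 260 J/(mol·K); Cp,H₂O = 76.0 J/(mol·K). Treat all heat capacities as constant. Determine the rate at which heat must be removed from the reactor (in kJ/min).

Q_out = 21400 kJ/min

Extent of reaction ξ = 0.482 × 20.7 = 9.9774 mol/s
Reaction term: ξ·ΔH°_rxn = 9.9774 × -18.9 = -188.57 kJ/s
Sensible, feed 82.6→25 °C: -341 kJ/s
Outlet flows (mol/s): A 10.723, B 10.723, C 9.9774, H₂O 9.9774
Sensible, products 25→52.0 °C: 173.31 kJ/s
Q = ΔH = -356.26 kJ/s = -356.26 kW
Heat removed = 21376 kJ/min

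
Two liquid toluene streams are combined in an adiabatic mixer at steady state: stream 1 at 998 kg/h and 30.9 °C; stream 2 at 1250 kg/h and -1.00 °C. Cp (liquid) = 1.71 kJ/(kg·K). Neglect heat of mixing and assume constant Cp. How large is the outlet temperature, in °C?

Energy balance with Q = 0: Σ ṁᵢCp,ᵢ(T_out − Tᵢ) = 0
T_out = Σ ṁᵢCp,ᵢTᵢ / Σ ṁᵢCp,ᵢ
      = 50596 / 3844.1 = 13.162 °C

T_out = 13.2 °C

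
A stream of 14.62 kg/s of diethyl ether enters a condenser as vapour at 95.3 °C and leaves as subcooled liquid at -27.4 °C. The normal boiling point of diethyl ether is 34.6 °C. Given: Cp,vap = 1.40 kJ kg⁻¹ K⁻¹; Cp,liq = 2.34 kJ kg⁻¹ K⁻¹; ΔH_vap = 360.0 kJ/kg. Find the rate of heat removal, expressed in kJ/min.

Q_c = 518000 kJ/min

vapour 95.3→34.6 °C: -84.98 kJ/kg
condensation at 34.6 °C: -360 kJ/kg
liquid 34.6→-27.4 °C: -145.08 kJ/kg
Δh = -84.98 + -360 + -145.08 = -590.06 kJ/kg
Q = ṁ·Δh = 14.62 kg/s × -590.06 kJ/kg = -8626.7 kJ/s
|Q| = 8626.7 kW = 517600 kJ/min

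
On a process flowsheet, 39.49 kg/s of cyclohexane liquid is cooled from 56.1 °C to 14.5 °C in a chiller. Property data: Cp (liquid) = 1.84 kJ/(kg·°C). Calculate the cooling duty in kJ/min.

Q = ṁ·Cp·ΔT = 39.49 × 1.84 × (14.5 − 56.1) = -3022.7 kJ/s
Cooling duty = 181360 kJ/min

Q_c = 181000 kJ/min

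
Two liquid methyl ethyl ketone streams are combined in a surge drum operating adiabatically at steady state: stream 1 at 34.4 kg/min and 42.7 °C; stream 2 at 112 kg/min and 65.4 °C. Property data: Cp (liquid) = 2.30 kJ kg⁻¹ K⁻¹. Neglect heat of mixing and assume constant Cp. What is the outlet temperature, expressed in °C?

Energy balance with Q = 0: Σ ṁᵢCp,ᵢ(T_out − Tᵢ) = 0
Σ ṁᵢCp,ᵢTᵢ = 34.4×2.30×42.7 + 112×2.30×65.4 = 20225
Σ ṁᵢCp,ᵢ = 34.4×2.30 + 112×2.30 = 336.72
T_out = 20225 / 336.72 = 60.066 °C

T_out = 60.1 °C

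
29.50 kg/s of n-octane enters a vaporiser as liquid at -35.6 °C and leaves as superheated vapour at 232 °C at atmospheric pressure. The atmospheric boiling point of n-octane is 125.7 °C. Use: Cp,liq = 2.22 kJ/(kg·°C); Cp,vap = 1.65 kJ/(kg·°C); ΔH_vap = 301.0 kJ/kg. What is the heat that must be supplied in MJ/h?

liquid -35.6→125.7 °C: 358.09 kJ/kg
vaporisation at 125.7 °C: 301 kJ/kg
vapour 125.7→232 °C: 175.39 kJ/kg
Δh = 358.09 + 301 + 175.39 = 834.48 kJ/kg
Q = ṁ·Δh = 29.50 kg/s × 834.48 kJ/kg = 24617 kJ/s
|Q| = 24617 kW = 88622 MJ/h

Q = 88600 MJ/h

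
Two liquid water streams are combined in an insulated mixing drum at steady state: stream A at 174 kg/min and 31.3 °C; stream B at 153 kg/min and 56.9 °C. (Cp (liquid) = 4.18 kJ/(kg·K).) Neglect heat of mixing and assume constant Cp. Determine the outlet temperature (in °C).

No heat crosses the boundary, so H_out = H_in.
Σ ṁᵢCp,ᵢTᵢ = 174×4.18×31.3 + 153×4.18×56.9 = 59155
Σ ṁᵢCp,ᵢ = 174×4.18 + 153×4.18 = 1366.9
T_out = 59155 / 1366.9 = 43.278 °C

T_out = 43.3 °C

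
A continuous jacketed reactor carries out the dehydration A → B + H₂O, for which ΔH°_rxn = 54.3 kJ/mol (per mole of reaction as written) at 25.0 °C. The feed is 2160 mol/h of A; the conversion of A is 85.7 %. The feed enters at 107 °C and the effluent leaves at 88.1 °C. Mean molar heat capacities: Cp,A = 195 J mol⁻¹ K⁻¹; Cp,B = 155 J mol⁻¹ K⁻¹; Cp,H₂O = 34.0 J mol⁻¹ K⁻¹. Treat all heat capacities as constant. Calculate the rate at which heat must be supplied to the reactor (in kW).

Extent of reaction ξ = 0.857 × 2160 = 1851.1 mol/h
Reaction term: ξ·ΔH°_rxn = 1851.1 × 54.3 = 100520 kJ/h
Sensible, feed 107→25 °C: -34538 kJ/h
Outlet flows (mol/h): A 308.88, B 1851.1, H₂O 1851.1
Sensible, products 25→88.1 °C: 25877 kJ/h
Q = ΔH = 91854 kJ/h = 25.515 kW
Heat supplied = 25.515 kW

Q_in = 25.5 kW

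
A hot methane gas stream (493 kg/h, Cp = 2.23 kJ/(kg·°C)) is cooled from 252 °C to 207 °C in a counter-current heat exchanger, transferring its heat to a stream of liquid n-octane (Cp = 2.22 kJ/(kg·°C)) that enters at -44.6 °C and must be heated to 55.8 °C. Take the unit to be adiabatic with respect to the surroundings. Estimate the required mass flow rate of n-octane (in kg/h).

Heat released by hot stream: Q = 493 × 2.23 × (252 − 207) = 49473 kJ/h
Energy balance on cold side (adiabatic exchanger): Q = ṁ_c·Cp_c·(T_c,out − T_c,in)
ṁ_c = 49473 / [2.22 × (55.8 − -44.6)] = 221.96 kg/h

ṁ_c = 222 kg/h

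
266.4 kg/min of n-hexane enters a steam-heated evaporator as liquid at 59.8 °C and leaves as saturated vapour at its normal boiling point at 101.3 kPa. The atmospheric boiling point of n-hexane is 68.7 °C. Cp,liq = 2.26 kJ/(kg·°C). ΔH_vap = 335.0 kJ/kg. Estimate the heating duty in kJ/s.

liquid 59.8→68.7 °C: 20.114 kJ/kg
vaporisation at 68.7 °C: 335 kJ/kg
Δh = 20.114 + 335 = 355.11 kJ/kg
Q = ṁ·Δh = 266.4 kg/min × 355.11 kJ/kg = 94602 kJ/min
|Q| = 1576.7 kW

Q = 1580 kJ/s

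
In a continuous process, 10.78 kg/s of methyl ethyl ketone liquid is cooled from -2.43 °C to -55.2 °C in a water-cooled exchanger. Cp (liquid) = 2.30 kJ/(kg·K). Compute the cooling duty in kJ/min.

Q_c = 78500 kJ/min

Q = ṁ·Cp·ΔT = 10.78 × 2.30 × (-55.2 − -2.43) = -1308.4 kJ/s
Cooling duty = 78503 kJ/min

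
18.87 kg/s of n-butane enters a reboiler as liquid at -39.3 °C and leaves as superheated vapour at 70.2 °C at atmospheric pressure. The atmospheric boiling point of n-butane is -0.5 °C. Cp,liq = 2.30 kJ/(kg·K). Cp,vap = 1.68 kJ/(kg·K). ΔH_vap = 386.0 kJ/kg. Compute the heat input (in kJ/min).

liquid -39.3→-0.5 °C: 89.24 kJ/kg
vaporisation at -0.5 °C: 386 kJ/kg
vapour -0.5→70.2 °C: 118.78 kJ/kg
Δh = 89.24 + 386 + 118.78 = 594.02 kJ/kg
Q = ṁ·Δh = 18.87 kg/s × 594.02 kJ/kg = 11209 kJ/s
|Q| = 11209 kW = 672540 kJ/min

Q = 673000 kJ/min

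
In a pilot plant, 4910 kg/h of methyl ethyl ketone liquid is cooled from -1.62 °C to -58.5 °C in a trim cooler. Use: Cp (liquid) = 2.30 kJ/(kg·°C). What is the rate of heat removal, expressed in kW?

Q = ṁ·Cp·ΔT = 4910 × 2.30 × (-58.5 − -1.62) = -642350 kJ/h
Converting: 642350 / 3600 s = 178.43 kW

Q_c = 178 kW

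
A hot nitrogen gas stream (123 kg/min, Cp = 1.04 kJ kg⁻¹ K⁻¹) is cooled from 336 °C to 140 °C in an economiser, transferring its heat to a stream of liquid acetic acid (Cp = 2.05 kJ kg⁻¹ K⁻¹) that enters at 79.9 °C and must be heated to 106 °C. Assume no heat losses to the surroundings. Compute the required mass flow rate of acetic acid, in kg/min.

Heat released by hot stream: Q = 123 × 1.04 × (336 − 140) = 25072 kJ/min
Energy balance on cold side (adiabatic exchanger): Q = ṁ_c·Cp_c·(T_c,out − T_c,in)
ṁ_c = 25072 / [2.05 × (106 − 79.9)] = 468.6 kg/min

ṁ_c = 469 kg/min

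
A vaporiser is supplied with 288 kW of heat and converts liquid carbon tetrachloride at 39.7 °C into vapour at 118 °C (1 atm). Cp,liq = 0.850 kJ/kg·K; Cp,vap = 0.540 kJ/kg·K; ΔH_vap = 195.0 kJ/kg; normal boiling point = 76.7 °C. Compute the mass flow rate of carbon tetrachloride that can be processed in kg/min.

Δh = 0.850×(76.7−39.7) + 195.0 + 0.540×(118−76.7) = 248.75 kJ/kg
Q = 288 kW = 288 kJ/s = 17280 kJ/min
ṁ = Q/Δh = 17280 / 248.75 = 69.467 kg/min

ṁ = 69.5 kg/min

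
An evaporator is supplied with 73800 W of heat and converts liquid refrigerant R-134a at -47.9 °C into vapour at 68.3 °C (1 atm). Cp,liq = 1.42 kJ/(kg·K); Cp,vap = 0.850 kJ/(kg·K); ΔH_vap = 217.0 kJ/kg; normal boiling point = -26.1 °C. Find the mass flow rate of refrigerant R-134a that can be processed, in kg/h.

Δh = 1.42×(-26.1−-47.9) + 217.0 + 0.850×(68.3−-26.1) = 328.2 kJ/kg
Q = 73800 W = 73.8 kJ/s = 265680 kJ/h
ṁ = Q/Δh = 265680 / 328.2 = 809.52 kg/h

ṁ = 810 kg/h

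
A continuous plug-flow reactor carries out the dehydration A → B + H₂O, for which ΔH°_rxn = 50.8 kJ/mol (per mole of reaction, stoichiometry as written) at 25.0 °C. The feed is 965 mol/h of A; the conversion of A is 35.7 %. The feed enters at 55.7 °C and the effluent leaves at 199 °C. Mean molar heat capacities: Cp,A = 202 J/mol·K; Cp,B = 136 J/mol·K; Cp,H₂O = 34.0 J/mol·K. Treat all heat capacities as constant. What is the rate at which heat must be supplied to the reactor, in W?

Extent of reaction ξ = 0.357 × 965 = 344.5 mol/h
Reaction term: ξ·ΔH°_rxn = 344.5 × 50.8 = 17501 kJ/h
Sensible, feed 55.7→25 °C: -5984.4 kJ/h
Outlet flows (mol/h): A 620.5, B 344.5, H₂O 344.5
Sensible, products 25→199 °C: 32000 kJ/h
Q = ΔH = 43516 kJ/h = 12.088 kW
Heat supplied = 12088 W

Q_in = 12100 W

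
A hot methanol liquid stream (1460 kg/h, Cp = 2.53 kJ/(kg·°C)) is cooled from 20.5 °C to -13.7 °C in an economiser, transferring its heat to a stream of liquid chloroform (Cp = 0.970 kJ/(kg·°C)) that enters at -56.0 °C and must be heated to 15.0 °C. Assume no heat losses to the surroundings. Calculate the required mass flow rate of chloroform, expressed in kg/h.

ṁ_c = 1830 kg/h

Heat released by hot stream: Q = 1460 × 2.53 × (20.5 − -13.7) = 126330 kJ/h
Energy balance on cold side (adiabatic exchanger): Q = ṁ_c·Cp_c·(T_c,out − T_c,in)
ṁ_c = 126330 / [0.970 × (15.0 − -56.0)] = 1834.3 kg/h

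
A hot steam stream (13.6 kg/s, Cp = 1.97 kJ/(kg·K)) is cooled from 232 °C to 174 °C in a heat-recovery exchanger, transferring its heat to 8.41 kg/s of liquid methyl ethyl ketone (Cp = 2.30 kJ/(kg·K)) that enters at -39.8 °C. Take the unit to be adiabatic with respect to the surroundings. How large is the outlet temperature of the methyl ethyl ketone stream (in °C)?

Heat released by hot stream: Q = 13.6 × 1.97 × (232 − 174) = 1553.9 kJ/s
Energy balance on cold side (adiabatic exchanger): Q = ṁ_c·Cp_c·(T_c,out − T_c,in)
T_c,out = -39.8 + 1553.9/(8.41 × 2.30) = 40.536 °C

T_c,out = 40.5 °C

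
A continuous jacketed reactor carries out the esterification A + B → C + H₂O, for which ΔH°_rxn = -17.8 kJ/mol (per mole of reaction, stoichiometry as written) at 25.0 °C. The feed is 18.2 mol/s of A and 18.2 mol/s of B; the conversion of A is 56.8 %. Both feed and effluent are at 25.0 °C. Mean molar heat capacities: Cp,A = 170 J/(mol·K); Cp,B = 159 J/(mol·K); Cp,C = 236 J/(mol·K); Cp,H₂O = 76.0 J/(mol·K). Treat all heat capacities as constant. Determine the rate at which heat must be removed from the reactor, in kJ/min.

Extent of reaction ξ = 0.568 × 18.2 = 10.338 mol/s
Reaction term: ξ·ΔH°_rxn = 10.338 × -17.8 = -184.01 kJ/s
Q = ΔH = -184.01 kJ/s = -184.01 kW
Heat removed = 11041 kJ/min

Q_out = 11000 kJ/min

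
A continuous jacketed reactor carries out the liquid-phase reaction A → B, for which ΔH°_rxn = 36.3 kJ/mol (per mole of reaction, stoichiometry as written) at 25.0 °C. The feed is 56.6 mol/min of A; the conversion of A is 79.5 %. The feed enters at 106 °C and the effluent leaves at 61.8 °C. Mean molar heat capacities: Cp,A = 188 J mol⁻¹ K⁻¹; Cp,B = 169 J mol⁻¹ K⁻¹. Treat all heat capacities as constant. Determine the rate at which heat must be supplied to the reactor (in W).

Q_in = 18900 W

Extent of reaction ξ = 0.795 × 56.6 = 44.997 mol/min
Reaction term: ξ·ΔH°_rxn = 44.997 × 36.3 = 1633.4 kJ/min
Sensible, feed 106→25 °C: -861.9 kJ/min
Outlet flows (mol/min): A 11.603, B 44.997
Sensible, products 25→61.8 °C: 360.12 kJ/min
Q = ΔH = 1131.6 kJ/min = 18.86 kW
Heat supplied = 18860 W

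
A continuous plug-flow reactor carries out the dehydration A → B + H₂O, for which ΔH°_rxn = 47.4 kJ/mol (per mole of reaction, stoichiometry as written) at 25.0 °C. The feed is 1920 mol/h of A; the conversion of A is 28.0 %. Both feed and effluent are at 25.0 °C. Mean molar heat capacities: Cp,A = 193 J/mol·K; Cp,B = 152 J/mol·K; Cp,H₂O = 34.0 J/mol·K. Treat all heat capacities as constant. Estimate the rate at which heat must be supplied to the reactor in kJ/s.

Q_in = 7.08 kJ/s

Extent of reaction ξ = 0.280 × 1920 = 537.6 mol/h
Reaction term: ξ·ΔH°_rxn = 537.6 × 47.4 = 25482 kJ/h
Q = ΔH = 25482 kJ/h = 7.0784 kW
Heat supplied = 7.0784 kJ/s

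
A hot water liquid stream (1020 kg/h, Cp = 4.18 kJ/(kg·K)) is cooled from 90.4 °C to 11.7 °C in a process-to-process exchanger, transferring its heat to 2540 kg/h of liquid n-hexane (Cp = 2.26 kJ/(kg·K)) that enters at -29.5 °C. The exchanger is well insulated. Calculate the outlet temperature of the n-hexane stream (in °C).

T_c,out = 29.0 °C

Heat released by hot stream: Q = 1020 × 4.18 × (90.4 − 11.7) = 335550 kJ/h
Energy balance on cold side (adiabatic exchanger): Q = ṁ_c·Cp_c·(T_c,out − T_c,in)
T_c,out = -29.5 + 335550/(2540 × 2.26) = 28.953 °C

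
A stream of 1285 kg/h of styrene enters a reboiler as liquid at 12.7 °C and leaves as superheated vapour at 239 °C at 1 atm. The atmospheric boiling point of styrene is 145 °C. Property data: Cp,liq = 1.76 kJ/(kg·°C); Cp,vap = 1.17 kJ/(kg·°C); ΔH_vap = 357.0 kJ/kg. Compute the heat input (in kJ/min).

liquid 12.7→145 °C: 232.85 kJ/kg
vaporisation at 145 °C: 357 kJ/kg
vapour 145→239 °C: 109.98 kJ/kg
Δh = 232.85 + 357 + 109.98 = 699.83 kJ/kg
Q = ṁ·Δh = 1285 kg/h × 699.83 kJ/kg = 899280 kJ/h
|Q| = 249.8 kW = 14988 kJ/min

Q = 15000 kJ/min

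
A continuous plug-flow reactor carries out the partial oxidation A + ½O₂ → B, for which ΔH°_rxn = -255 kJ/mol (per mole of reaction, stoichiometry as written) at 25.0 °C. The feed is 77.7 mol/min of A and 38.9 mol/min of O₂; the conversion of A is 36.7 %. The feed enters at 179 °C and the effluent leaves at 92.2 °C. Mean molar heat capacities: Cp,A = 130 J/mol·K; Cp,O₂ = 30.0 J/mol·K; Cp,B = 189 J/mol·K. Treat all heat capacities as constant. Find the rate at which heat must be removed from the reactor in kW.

Q_out = 136 kW

Extent of reaction ξ = 0.367 × 77.7 = 28.516 mol/min
Reaction term: ξ·ΔH°_rxn = 28.516 × -255 = -7271.6 kJ/min
Sensible, feed 179→25 °C: -1735.3 kJ/min
Outlet flows (mol/min): A 49.184, O₂ 24.642, B 28.516
Sensible, products 25→92.2 °C: 841.53 kJ/min
Q = ΔH = -8165.3 kJ/min = -136.09 kW
Heat removed = 136.09 kW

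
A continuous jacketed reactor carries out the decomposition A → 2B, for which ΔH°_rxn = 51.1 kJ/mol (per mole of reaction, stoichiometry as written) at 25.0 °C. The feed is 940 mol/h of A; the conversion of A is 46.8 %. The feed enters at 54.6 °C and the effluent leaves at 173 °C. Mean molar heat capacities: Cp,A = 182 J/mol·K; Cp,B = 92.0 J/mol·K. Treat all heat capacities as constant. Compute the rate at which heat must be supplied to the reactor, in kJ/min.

Q_in = 714 kJ/min

Extent of reaction ξ = 0.468 × 940 = 439.92 mol/h
Reaction term: ξ·ΔH°_rxn = 439.92 × 51.1 = 22480 kJ/h
Sensible, feed 54.6→25 °C: -5064 kJ/h
Outlet flows (mol/h): A 500.08, B 879.84
Sensible, products 25→173 °C: 25450 kJ/h
Q = ΔH = 42866 kJ/h = 11.907 kW
Heat supplied = 714.43 kJ/min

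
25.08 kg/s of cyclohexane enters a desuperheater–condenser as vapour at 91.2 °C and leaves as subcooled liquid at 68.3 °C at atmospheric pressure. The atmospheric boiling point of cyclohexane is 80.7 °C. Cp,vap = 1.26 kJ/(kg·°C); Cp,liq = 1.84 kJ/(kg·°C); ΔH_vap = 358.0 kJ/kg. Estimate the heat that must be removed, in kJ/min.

vapour 91.2→80.7 °C: -13.23 kJ/kg
condensation at 80.7 °C: -358 kJ/kg
liquid 80.7→68.3 °C: -22.816 kJ/kg
Δh = -13.23 + -358 + -22.816 = -394.05 kJ/kg
Q = ṁ·Δh = 25.08 kg/s × -394.05 kJ/kg = -9882.7 kJ/s
|Q| = 9882.7 kW = 592960 kJ/min

Q_c = 593000 kJ/min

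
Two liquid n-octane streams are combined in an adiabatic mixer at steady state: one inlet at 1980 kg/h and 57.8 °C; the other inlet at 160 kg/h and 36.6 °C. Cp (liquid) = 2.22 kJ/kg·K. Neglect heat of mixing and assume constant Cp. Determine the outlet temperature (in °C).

T_out = 56.2 °C

Adiabatic, steady state ⇒ Σ ṁᵢCp,ᵢ(T_out − Tᵢ) = 0
T_out = Σ ṁᵢCp,ᵢTᵢ / Σ ṁᵢCp,ᵢ
      = 267070 / 4750.8 = 56.215 °C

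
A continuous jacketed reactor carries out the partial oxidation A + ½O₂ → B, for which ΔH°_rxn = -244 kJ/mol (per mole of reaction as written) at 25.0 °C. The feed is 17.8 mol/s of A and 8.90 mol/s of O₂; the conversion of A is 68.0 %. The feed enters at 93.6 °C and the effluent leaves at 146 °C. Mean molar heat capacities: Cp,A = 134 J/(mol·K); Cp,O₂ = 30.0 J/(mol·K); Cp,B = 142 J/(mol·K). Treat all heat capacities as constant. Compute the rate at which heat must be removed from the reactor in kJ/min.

Extent of reaction ξ = 0.680 × 17.8 = 12.104 mol/s
Reaction term: ξ·ΔH°_rxn = 12.104 × -244 = -2953.4 kJ/s
Sensible, feed 93.6→25 °C: -181.94 kJ/s
Outlet flows (mol/s): A 5.696, O₂ 2.848, B 12.104
Sensible, products 25→146 °C: 310.66 kJ/s
Q = ΔH = -2824.7 kJ/s = -2824.7 kW
Heat removed = 169480 kJ/min

Q_out = 169000 kJ/min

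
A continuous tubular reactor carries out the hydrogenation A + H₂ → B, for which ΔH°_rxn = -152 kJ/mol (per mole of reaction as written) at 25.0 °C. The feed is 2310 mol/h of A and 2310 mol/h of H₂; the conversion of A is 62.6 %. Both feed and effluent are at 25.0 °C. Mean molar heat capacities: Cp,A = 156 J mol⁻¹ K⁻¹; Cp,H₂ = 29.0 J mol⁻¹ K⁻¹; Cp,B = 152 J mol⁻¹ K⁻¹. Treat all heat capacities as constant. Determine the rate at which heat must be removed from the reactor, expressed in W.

Q_out = 61100 W

Extent of reaction ξ = 0.626 × 2310 = 1446.1 mol/h
Reaction term: ξ·ΔH°_rxn = 1446.1 × -152 = -219800 kJ/h
Q = ΔH = -219800 kJ/h = -61.056 kW
Heat removed = 61056 W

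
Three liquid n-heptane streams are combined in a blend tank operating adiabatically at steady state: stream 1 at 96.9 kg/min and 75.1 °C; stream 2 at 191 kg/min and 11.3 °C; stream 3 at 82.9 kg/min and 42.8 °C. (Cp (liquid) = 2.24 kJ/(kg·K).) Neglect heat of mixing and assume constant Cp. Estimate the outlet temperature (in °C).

Energy balance with Q = 0: Σ ṁᵢCp,ᵢ(T_out − Tᵢ) = 0
T_out = Σ ṁᵢCp,ᵢTᵢ / Σ ṁᵢCp,ᵢ
      = 29083 / 830.59 = 35.015 °C

T_out = 35.0 °C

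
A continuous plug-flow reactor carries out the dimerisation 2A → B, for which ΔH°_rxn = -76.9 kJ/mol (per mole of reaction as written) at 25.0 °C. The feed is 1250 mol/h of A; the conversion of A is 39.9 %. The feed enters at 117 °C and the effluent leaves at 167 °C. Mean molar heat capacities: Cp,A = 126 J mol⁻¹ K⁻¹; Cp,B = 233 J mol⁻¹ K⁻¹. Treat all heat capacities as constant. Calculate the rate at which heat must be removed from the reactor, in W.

Extent of reaction ξ = 0.399 × 1250 / 2 = 249.38 mol/h
Reaction term: ξ·ΔH°_rxn = 249.38 × -76.9 = -19177 kJ/h
Sensible, feed 117→25 °C: -14490 kJ/h
Outlet flows (mol/h): A 751.25, B 249.38
Sensible, products 25→167 °C: 21692 kJ/h
Q = ΔH = -11975 kJ/h = -3.3263 kW
Heat removed = 3326.3 W

Q_out = 3330 W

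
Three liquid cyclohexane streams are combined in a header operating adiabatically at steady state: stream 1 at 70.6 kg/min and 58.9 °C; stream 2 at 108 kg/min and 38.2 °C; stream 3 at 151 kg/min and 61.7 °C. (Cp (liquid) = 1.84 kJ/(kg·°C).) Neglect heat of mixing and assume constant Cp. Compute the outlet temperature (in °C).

Energy balance with Q = 0: Σ ṁᵢCp,ᵢ(T_out − Tᵢ) = 0
T_out = Σ ṁᵢCp,ᵢTᵢ / Σ ṁᵢCp,ᵢ
      = 32385 / 606.46 = 53.4 °C

T_out = 53.4 °C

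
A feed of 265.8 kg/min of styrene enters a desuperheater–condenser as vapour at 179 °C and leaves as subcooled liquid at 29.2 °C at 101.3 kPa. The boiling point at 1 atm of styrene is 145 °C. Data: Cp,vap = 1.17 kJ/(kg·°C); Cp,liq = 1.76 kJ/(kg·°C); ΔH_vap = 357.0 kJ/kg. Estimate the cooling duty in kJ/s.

vapour 179→145 °C: -39.78 kJ/kg
condensation at 145 °C: -357 kJ/kg
liquid 145→29.2 °C: -203.81 kJ/kg
Δh = -39.78 + -357 + -203.81 = -600.59 kJ/kg
Q = ṁ·Δh = 265.8 kg/min × -600.59 kJ/kg = -159640 kJ/min
|Q| = 2660.6 kW

Q_c = 2660 kJ/s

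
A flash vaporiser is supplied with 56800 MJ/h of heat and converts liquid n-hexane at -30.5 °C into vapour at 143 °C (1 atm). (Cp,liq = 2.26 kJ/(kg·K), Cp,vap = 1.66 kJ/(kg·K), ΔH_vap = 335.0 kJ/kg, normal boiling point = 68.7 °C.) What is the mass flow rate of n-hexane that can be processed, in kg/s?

Δh = 2.26×(68.7−-30.5) + 335.0 + 1.66×(143−68.7) = 682.53 kJ/kg
Q = 56800 MJ/h = 15778 kJ/s = 15778 kJ/s
ṁ = Q/Δh = 15778 / 682.53 = 23.117 kg/s

ṁ = 23.1 kg/s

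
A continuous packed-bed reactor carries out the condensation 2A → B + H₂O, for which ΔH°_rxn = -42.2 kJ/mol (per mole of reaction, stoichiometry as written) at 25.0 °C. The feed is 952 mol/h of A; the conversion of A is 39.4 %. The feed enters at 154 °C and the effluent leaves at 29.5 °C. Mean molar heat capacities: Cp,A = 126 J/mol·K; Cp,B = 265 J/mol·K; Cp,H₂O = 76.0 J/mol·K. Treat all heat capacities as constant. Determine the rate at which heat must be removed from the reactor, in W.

Extent of reaction ξ = 0.394 × 952 / 2 = 187.54 mol/h
Reaction term: ξ·ΔH°_rxn = 187.54 × -42.2 = -7914.4 kJ/h
Sensible, feed 154→25 °C: -15474 kJ/h
Outlet flows (mol/h): A 576.91, B 187.54, H₂O 187.54
Sensible, products 25→29.5 °C: 614.9 kJ/h
Q = ΔH = -22773 kJ/h = -6.3259 kW
Heat removed = 6325.9 W

Q_out = 6330 W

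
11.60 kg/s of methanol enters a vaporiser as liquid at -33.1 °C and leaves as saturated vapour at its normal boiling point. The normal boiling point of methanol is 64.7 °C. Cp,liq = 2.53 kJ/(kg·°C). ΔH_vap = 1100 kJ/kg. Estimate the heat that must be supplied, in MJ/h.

Q = 56300 MJ/h

liquid -33.1→64.7 °C: 247.43 kJ/kg
vaporisation at 64.7 °C: 1100 kJ/kg
Δh = 247.43 + 1100 = 1347.4 kJ/kg
Q = ṁ·Δh = 11.60 kg/s × 1347.4 kJ/kg = 15630 kJ/s
|Q| = 15630 kW = 56269 MJ/h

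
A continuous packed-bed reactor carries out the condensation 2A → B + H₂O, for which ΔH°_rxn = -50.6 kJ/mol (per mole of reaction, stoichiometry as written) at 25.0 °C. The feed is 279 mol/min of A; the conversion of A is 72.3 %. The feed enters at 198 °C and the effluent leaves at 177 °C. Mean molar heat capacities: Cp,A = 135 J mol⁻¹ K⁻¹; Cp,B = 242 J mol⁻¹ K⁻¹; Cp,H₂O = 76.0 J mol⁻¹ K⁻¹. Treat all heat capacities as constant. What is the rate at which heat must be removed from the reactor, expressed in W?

Extent of reaction ξ = 0.723 × 279 / 2 = 100.86 mol/min
Reaction term: ξ·ΔH°_rxn = 100.86 × -50.6 = -5103.4 kJ/min
Sensible, feed 198→25 °C: -6516 kJ/min
Outlet flows (mol/min): A 77.283, B 100.86, H₂O 100.86
Sensible, products 25→177 °C: 6460.9 kJ/min
Q = ΔH = -5158.5 kJ/min = -85.976 kW
Heat removed = 85976 W

Q_out = 86000 W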